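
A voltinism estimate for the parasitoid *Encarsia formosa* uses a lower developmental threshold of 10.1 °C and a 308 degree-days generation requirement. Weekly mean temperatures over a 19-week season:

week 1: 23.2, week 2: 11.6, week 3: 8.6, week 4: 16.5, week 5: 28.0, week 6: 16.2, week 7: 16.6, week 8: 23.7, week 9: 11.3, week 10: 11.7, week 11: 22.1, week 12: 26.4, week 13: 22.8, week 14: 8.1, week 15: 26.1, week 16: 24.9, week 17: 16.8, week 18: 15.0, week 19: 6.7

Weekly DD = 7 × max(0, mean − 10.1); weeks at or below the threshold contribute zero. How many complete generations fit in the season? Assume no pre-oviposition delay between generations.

3 generations

Weekly DD (7 × max(0, T̄ − 10.1)): 91.7, 10.5, 0.0, 44.8, 125.3, 42.7, 45.5, 95.2, 8.4, 11.2, 84.0, 114.1, 88.9, 0.0, 112.0, 103.6, 46.9, 34.3, 0.0.
Season total = 1059.1 DD.
Complete generations = ⌊1059.1 / 308⌋ = 3.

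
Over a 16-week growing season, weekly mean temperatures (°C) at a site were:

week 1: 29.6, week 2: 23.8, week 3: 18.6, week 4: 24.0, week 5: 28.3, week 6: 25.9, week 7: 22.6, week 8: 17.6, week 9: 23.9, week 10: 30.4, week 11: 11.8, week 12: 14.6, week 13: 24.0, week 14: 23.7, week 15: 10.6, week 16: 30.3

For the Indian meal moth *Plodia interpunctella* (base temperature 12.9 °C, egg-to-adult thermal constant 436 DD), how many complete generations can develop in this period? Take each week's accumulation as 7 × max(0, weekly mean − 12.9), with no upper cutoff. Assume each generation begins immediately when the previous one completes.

Weekly DD (7 × max(0, T̄ − 12.9)): 116.9, 76.3, 39.9, 77.7, 107.8, 91.0, 67.9, 32.9, 77.0, 122.5, 0.0, 11.9, 77.7, 75.6, 0.0, 121.8.
Season total = 1096.9 DD.
Complete generations = ⌊1096.9 / 436⌋ = 2.

2 generations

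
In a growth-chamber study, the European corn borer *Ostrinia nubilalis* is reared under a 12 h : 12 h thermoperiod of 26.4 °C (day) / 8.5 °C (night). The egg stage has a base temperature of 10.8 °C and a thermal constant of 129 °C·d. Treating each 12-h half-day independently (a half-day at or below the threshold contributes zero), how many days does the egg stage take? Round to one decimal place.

16.5 days

Day half: max(0, 26.4 − 10.8) × 0.5 = 15.6 × 0.5 = 7.80 DD.
Night half: max(0, 8.5 − 10.8) × 0.5 = 0.0 × 0.5 = 0.00 DD.
Per 24 h: 7.80 DD/day.
Duration = 129 / 7.80 = 16.538 ≈ 16.5 days.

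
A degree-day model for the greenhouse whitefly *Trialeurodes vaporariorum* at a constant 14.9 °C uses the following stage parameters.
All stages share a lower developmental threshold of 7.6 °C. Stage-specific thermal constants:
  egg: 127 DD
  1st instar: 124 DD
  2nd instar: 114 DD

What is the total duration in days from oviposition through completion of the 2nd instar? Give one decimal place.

50.0 days

Daily accumulation at 14.9 °C = 14.9 − 7.6 = 7.3 DD/day.
Total K = 127 + 124 + 114 = 365 DD.
Total duration = 365 / 7.3 = 50.000 ≈ 50.0 days.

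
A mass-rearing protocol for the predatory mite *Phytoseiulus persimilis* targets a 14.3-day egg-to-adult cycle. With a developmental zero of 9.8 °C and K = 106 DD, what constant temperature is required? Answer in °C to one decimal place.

17.2 °C

Required daily accumulation = 106 / 14.3 = 7.413 DD/day.
T = T_base + 7.413 = 9.8 + 7.413 = 17.213 ≈ 17.2 °C.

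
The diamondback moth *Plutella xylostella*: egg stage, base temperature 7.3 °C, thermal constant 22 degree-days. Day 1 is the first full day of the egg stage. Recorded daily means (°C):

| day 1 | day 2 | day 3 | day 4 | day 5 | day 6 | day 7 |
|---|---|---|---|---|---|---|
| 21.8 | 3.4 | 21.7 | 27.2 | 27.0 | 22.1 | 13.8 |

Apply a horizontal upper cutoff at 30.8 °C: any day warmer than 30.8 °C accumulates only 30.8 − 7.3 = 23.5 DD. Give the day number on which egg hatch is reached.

Daily DD above 7.3 °C (capped at 23.5): 14.5, 0.0, 14.4, 19.9, 19.7, 14.8, 6.5.
Cumulative: 14.5, 14.5, 28.9, 48.8, 68.5, 83.3, 89.8.
The total first reaches 22 DD on day 3.

day 3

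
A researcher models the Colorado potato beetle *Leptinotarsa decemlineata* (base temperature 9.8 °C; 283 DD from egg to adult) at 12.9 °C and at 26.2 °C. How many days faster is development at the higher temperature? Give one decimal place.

74.0 days

At 12.9 °C: 283 / (12.9 − 9.8) = 283 / 3.1 = 91.290 d.
At 26.2 °C: 283 / (26.2 − 9.8) = 283 / 16.4 = 17.256 d.
Difference = |91.290 − 17.256| = 74.034 ≈ 74.0 days.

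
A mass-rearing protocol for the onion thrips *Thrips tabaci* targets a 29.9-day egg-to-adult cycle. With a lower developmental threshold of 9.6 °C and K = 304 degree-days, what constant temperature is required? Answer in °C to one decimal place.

19.8 °C

Required daily accumulation = 304 / 29.9 = 10.167 DD/day.
T = T_base + 10.167 = 9.6 + 10.167 = 19.767 ≈ 19.8 °C.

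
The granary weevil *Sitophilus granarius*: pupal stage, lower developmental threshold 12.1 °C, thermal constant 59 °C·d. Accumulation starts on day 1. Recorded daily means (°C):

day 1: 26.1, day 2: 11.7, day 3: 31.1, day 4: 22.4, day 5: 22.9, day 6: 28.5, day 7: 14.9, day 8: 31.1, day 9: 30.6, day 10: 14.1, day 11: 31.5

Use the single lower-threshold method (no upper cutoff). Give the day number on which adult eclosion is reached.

Daily DD above 12.1 °C: 14.0, 0.0, 19.0, 10.3, 10.8, 16.4, 2.8, 19.0, 18.5, 2.0, 19.4.
Cumulative: 14.0, 14.0, 33.0, 43.3, 54.1, 70.5, 73.3, 92.3, 110.8, 112.8, 132.2.
The total first reaches 59 DD on day 6.

day 6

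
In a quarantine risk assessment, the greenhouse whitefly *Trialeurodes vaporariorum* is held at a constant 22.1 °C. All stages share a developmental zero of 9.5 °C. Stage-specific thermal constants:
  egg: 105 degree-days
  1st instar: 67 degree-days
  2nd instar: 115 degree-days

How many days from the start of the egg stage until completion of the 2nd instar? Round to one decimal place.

22.8 days

Daily accumulation at 22.1 °C = 22.1 − 9.5 = 12.6 DD/day.
Total K = 105 + 67 + 115 = 287 DD.
Total duration = 287 / 12.6 = 22.778 ≈ 22.8 days.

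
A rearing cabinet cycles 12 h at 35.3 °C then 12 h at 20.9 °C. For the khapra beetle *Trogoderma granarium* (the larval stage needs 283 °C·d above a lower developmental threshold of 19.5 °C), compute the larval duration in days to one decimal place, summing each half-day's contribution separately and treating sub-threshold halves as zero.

Day half: max(0, 35.3 − 19.5) × 0.5 = 15.8 × 0.5 = 7.90 DD.
Night half: max(0, 20.9 − 19.5) × 0.5 = 1.4 × 0.5 = 0.70 DD.
Per 24 h: 8.60 DD/day.
Duration = 283 / 8.60 = 32.907 ≈ 32.9 days.

32.9 days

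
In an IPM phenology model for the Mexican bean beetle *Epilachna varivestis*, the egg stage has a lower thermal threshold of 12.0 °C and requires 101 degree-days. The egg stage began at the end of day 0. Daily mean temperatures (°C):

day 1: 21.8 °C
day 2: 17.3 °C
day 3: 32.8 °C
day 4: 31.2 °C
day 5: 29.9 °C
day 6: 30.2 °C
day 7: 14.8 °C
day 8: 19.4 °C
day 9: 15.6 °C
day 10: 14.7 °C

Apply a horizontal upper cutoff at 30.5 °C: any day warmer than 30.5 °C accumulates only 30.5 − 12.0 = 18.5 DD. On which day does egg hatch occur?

Daily DD above 12.0 °C (capped at 18.5): 9.8, 5.3, 18.5, 18.5, 17.9, 18.2, 2.8, 7.4, 3.6, 2.7.
Cumulative: 9.8, 15.1, 33.6, 52.1, 70.0, 88.2, 91.0, 98.4, 102.0, 104.7.
The total first reaches 101 DD on day 9.

day 9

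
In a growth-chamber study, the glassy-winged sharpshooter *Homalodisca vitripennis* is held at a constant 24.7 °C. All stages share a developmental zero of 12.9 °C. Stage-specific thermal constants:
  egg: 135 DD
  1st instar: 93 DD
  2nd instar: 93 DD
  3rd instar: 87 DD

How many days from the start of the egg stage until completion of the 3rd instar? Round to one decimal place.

34.6 days

Daily accumulation at 24.7 °C = 24.7 − 12.9 = 11.8 DD/day.
Total K = 135 + 93 + 93 + 87 = 408 DD.
Total duration = 408 / 11.8 = 34.576 ≈ 34.6 days.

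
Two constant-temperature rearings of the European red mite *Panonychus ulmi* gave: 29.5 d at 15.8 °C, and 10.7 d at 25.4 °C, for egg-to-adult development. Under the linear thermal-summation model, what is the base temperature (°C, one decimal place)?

10.3 °C

Linear rate model ⇒ the product D·(T − T_b) is constant across temperatures.
29.5·(15.8 − T_b) = 10.7·(25.4 − T_b)
T_b = (29.5·15.8 − 10.7·25.4) / (29.5 − 10.7) = 194.32 / 18.8 = 10.336 °C ≈ 10.3 °C.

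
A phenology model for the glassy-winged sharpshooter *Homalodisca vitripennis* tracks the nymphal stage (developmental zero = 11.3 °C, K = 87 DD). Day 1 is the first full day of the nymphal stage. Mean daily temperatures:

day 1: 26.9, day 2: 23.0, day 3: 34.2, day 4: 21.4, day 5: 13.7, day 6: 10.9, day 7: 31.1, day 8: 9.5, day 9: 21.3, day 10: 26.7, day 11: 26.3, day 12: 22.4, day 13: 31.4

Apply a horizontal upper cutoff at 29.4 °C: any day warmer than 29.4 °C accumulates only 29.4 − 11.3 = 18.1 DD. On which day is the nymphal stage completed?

Daily DD above 11.3 °C (capped at 18.1): 15.6, 11.7, 18.1, 10.1, 2.4, 0.0, 18.1, 0.0, 10.0, 15.4, 15.0, 11.1, 18.1.
Cumulative: 15.6, 27.3, 45.4, 55.5, 57.9, 57.9, 76.0, 76.0, 86.0, 101.4, 116.4, 127.5, 145.6.
The total first reaches 87 DD on day 10.

day 10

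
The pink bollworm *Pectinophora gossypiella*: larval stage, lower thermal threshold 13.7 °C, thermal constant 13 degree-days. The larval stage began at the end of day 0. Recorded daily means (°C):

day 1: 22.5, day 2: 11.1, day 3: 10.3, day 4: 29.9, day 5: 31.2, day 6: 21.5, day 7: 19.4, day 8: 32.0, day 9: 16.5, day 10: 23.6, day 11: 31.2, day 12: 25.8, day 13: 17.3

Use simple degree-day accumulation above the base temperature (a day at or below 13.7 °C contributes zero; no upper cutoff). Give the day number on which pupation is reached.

day 4

Daily DD above 13.7 °C: 8.8, 0.0, 0.0, 16.2, 17.5, 7.8, 5.7, 18.3, 2.8, 9.9, 17.5, 12.1, 3.6.
Cumulative: 8.8, 8.8, 8.8, 25.0, 42.5, 50.3, 56.0, 74.3, 77.1, 87.0, 104.5, 116.6, 120.2.
The total first reaches 13 DD on day 4.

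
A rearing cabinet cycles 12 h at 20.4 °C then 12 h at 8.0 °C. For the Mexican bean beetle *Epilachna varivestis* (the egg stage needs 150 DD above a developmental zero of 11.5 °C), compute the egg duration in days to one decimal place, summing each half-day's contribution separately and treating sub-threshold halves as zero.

33.7 days

Day half: max(0, 20.4 − 11.5) × 0.5 = 8.9 × 0.5 = 4.45 DD.
Night half: max(0, 8.0 − 11.5) × 0.5 = 0.0 × 0.5 = 0.00 DD.
Per 24 h: 4.45 DD/day.
Duration = 150 / 4.45 = 33.708 ≈ 33.7 days.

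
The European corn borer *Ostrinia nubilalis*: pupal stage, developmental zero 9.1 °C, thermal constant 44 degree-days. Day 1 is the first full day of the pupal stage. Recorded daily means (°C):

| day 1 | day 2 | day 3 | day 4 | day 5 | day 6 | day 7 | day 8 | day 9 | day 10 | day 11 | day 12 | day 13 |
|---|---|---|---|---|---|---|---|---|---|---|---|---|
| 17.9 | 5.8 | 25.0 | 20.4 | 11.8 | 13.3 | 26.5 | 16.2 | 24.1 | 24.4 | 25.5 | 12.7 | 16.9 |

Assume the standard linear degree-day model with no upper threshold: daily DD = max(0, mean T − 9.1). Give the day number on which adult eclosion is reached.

day 7

Daily DD above 9.1 °C: 8.8, 0.0, 15.9, 11.3, 2.7, 4.2, 17.4, 7.1, 15.0, 15.3, 16.4, 3.6, 7.8.
Cumulative: 8.8, 8.8, 24.7, 36.0, 38.7, 42.9, 60.3, 67.4, 82.4, 97.7, 114.1, 117.7, 125.5.
The total first reaches 44 DD on day 7.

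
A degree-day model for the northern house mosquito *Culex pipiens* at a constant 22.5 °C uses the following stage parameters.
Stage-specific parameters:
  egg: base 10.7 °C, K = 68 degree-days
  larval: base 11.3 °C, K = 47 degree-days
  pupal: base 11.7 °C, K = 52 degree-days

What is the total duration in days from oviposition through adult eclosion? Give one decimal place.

egg: 68 / (22.5 − 10.7) = 68 / 11.8 = 5.763 d.
larval: 47 / (22.5 − 11.3) = 47 / 11.2 = 4.196 d.
pupal: 52 / (22.5 − 11.7) = 52 / 10.8 = 4.815 d.
Sum = 14.774 ≈ 14.8 days.

14.8 days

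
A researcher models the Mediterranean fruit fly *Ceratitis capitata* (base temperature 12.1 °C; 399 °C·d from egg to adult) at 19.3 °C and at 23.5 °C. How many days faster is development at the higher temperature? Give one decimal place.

At 19.3 °C: 399 / (19.3 − 12.1) = 399 / 7.2 = 55.417 d.
At 23.5 °C: 399 / (23.5 − 12.1) = 399 / 11.4 = 35.000 d.
Difference = |55.417 − 35.000| = 20.417 ≈ 20.4 days.

20.4 days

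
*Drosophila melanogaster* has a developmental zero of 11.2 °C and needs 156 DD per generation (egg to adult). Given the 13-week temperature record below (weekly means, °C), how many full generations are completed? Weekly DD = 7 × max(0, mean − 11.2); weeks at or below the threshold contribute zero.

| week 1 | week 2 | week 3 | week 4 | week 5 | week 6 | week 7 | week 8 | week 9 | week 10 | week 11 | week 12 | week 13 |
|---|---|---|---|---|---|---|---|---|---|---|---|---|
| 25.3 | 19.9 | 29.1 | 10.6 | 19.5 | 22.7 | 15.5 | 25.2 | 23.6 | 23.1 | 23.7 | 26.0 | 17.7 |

6 generations

Weekly DD (7 × max(0, T̄ − 11.2)): 98.7, 60.9, 125.3, 0.0, 58.1, 80.5, 30.1, 98.0, 86.8, 83.3, 87.5, 103.6, 45.5.
Season total = 958.3 DD.
Complete generations = ⌊958.3 / 156⌋ = 6.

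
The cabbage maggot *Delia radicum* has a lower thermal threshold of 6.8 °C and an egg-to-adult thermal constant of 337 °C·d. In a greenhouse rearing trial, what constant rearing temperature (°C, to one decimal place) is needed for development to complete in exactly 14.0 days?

30.9 °C

Required daily accumulation = 337 / 14.0 = 24.071 DD/day.
T = T_base + 24.071 = 6.8 + 24.071 = 30.871 ≈ 30.9 °C.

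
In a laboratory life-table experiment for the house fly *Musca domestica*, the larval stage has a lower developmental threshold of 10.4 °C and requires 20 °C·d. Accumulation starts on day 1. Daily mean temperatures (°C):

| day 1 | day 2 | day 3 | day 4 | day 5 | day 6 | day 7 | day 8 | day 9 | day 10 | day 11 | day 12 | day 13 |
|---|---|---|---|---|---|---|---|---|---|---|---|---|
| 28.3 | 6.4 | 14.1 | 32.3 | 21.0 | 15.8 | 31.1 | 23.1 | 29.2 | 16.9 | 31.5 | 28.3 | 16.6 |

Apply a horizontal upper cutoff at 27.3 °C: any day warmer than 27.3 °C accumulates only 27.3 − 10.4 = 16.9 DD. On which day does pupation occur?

Daily DD above 10.4 °C (capped at 16.9): 16.9, 0.0, 3.7, 16.9, 10.6, 5.4, 16.9, 12.7, 16.9, 6.5, 16.9, 16.9, 6.2.
Cumulative: 16.9, 16.9, 20.6, 37.5, 48.1, 53.5, 70.4, 83.1, 100.0, 106.5, 123.4, 140.3, 146.5.
The total first reaches 20 DD on day 3.

day 3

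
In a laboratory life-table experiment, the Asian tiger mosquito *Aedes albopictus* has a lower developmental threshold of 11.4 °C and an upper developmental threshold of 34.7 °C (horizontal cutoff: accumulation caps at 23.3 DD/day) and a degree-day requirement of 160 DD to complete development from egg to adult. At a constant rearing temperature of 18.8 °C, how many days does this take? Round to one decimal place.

21.6 days

Daily accumulation = 18.8 − 11.4 = 7.4 DD/day.
Duration = 160 / 7.4 = 21.622 ≈ 21.6 days.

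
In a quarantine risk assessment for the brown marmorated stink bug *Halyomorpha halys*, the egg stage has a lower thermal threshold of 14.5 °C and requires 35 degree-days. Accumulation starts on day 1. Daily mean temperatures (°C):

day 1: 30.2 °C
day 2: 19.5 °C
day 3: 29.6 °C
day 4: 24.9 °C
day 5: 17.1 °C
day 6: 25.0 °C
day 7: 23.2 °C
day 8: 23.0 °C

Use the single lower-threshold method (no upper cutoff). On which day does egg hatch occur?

day 3

Daily DD above 14.5 °C: 15.7, 5.0, 15.1, 10.4, 2.6, 10.5, 8.7, 8.5.
Cumulative: 15.7, 20.7, 35.8, 46.2, 48.8, 59.3, 68.0, 76.5.
The total first reaches 35 DD on day 3.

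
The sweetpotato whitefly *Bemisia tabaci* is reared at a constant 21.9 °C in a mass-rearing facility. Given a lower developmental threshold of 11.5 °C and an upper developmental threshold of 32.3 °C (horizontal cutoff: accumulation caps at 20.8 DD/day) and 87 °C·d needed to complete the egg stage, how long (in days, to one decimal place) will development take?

Daily accumulation = 21.9 − 11.5 = 10.4 DD/day.
Duration = 87 / 10.4 = 8.365 ≈ 8.4 days.

8.4 days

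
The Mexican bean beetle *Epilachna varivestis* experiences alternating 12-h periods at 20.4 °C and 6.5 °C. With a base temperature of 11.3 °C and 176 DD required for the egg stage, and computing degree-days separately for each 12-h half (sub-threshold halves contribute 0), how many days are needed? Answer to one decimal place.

38.7 days

Day half: max(0, 20.4 − 11.3) × 0.5 = 9.1 × 0.5 = 4.55 DD.
Night half: max(0, 6.5 − 11.3) × 0.5 = 0.0 × 0.5 = 0.00 DD.
Per 24 h: 4.55 DD/day.
Duration = 176 / 4.55 = 38.681 ≈ 38.7 days.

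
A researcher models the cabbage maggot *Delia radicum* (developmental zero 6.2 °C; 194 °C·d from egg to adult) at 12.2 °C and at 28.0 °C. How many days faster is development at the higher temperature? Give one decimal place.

At 12.2 °C: 194 / (12.2 − 6.2) = 194 / 6.0 = 32.333 d.
At 28.0 °C: 194 / (28.0 − 6.2) = 194 / 21.8 = 8.899 d.
Difference = |32.333 − 8.899| = 23.434 ≈ 23.4 days.

23.4 days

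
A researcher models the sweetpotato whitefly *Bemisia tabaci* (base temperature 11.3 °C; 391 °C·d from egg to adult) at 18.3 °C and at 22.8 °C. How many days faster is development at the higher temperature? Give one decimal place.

At 18.3 °C: 391 / (18.3 − 11.3) = 391 / 7.0 = 55.857 d.
At 22.8 °C: 391 / (22.8 − 11.3) = 391 / 11.5 = 34.000 d.
Difference = |55.857 − 34.000| = 21.857 ≈ 21.9 days.

21.9 days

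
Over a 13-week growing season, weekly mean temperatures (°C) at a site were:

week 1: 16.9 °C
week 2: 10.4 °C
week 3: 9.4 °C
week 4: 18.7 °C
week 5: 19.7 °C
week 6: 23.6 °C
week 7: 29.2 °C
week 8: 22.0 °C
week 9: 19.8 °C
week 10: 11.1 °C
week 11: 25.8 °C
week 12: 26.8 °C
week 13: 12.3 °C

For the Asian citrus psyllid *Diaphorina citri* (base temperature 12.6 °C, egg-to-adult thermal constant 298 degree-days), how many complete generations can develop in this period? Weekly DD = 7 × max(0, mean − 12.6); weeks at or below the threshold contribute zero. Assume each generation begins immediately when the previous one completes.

2 generations

Weekly DD (7 × max(0, T̄ − 12.6)): 30.1, 0.0, 0.0, 42.7, 49.7, 77.0, 116.2, 65.8, 50.4, 0.0, 92.4, 99.4, 0.0.
Season total = 623.7 DD.
Complete generations = ⌊623.7 / 298⌋ = 2.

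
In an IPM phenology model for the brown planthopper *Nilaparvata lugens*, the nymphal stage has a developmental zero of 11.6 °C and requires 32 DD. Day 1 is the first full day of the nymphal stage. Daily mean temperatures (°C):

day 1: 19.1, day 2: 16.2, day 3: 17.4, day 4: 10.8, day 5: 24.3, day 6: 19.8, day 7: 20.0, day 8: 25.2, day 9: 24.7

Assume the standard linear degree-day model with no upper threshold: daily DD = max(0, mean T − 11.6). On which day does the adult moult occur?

day 6

Daily DD above 11.6 °C: 7.5, 4.6, 5.8, 0.0, 12.7, 8.2, 8.4, 13.6, 13.1.
Cumulative: 7.5, 12.1, 17.9, 17.9, 30.6, 38.8, 47.2, 60.8, 73.9.
The total first reaches 32 DD on day 6.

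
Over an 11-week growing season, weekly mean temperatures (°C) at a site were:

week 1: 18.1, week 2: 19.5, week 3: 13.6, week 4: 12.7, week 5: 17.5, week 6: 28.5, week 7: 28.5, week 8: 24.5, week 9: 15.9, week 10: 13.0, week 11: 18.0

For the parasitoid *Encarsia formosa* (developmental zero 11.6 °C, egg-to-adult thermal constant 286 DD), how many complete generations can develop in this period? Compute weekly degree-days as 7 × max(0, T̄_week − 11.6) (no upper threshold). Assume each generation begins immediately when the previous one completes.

Weekly DD (7 × max(0, T̄ − 11.6)): 45.5, 55.3, 14.0, 7.7, 41.3, 118.3, 118.3, 90.3, 30.1, 9.8, 44.8.
Season total = 575.4 DD.
Complete generations = ⌊575.4 / 286⌋ = 2.

2 generations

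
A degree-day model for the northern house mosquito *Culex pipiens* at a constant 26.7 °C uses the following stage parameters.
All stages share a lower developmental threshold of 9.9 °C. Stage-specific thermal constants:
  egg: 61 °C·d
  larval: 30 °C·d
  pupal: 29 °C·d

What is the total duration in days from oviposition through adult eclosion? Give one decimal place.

Daily accumulation at 26.7 °C = 26.7 − 9.9 = 16.8 DD/day.
Total K = 61 + 30 + 29 = 120 DD.
Total duration = 120 / 16.8 = 7.143 ≈ 7.1 days.

7.1 days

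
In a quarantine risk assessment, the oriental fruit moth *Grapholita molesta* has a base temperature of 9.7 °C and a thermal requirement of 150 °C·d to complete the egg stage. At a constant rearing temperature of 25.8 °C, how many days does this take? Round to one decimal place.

Daily accumulation = 25.8 − 9.7 = 16.1 DD/day.
Duration = 150 / 16.1 = 9.317 ≈ 9.3 days.

9.3 days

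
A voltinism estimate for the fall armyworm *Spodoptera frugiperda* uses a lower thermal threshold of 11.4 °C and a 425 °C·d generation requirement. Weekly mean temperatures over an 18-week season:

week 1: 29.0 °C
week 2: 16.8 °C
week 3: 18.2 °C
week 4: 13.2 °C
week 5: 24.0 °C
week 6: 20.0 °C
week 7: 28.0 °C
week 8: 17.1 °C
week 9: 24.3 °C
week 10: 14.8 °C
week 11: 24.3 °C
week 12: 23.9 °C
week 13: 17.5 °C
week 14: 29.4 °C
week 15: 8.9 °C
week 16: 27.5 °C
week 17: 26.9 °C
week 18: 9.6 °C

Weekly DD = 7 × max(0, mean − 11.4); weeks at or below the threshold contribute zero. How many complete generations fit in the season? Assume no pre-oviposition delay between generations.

Weekly DD (7 × max(0, T̄ − 11.4)): 123.2, 37.8, 47.6, 12.6, 88.2, 60.2, 116.2, 39.9, 90.3, 23.8, 90.3, 87.5, 42.7, 126.0, 0.0, 112.7, 108.5, 0.0.
Season total = 1207.5 DD.
Complete generations = ⌊1207.5 / 425⌋ = 2.

2 generations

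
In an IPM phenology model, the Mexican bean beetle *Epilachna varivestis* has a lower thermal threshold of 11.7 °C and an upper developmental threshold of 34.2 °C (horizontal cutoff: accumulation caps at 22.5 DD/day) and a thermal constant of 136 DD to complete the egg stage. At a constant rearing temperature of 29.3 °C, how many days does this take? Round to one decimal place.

Daily accumulation = 29.3 − 11.7 = 17.6 DD/day.
Duration = 136 / 17.6 = 7.727 ≈ 7.7 days.

7.7 days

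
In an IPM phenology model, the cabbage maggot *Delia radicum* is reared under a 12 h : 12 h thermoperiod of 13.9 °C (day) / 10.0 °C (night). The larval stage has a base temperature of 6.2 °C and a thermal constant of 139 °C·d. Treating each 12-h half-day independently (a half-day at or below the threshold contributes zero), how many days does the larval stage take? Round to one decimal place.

24.2 days

Day half: max(0, 13.9 − 6.2) × 0.5 = 7.7 × 0.5 = 3.85 DD.
Night half: max(0, 10.0 − 6.2) × 0.5 = 3.8 × 0.5 = 1.90 DD.
Per 24 h: 5.75 DD/day.
Duration = 139 / 5.75 = 24.174 ≈ 24.2 days.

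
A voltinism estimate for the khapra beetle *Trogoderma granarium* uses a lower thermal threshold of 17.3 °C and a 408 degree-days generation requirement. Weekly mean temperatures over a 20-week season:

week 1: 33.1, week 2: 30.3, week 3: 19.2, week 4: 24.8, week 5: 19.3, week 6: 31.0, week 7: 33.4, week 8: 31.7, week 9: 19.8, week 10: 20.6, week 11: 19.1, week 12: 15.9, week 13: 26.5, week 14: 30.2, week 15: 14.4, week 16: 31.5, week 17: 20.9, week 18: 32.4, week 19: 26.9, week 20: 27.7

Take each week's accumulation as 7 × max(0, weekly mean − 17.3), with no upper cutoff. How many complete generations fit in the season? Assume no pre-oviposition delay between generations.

2 generations

Weekly DD (7 × max(0, T̄ − 17.3)): 110.6, 91.0, 13.3, 52.5, 14.0, 95.9, 112.7, 100.8, 17.5, 23.1, 12.6, 0.0, 64.4, 90.3, 0.0, 99.4, 25.2, 105.7, 67.2, 72.8.
Season total = 1169.0 DD.
Complete generations = ⌊1169.0 / 408⌋ = 2.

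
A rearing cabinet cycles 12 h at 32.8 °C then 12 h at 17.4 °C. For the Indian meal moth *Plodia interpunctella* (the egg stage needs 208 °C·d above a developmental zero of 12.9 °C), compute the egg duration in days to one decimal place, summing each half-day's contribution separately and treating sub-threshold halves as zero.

Day half: max(0, 32.8 − 12.9) × 0.5 = 19.9 × 0.5 = 9.95 DD.
Night half: max(0, 17.4 − 12.9) × 0.5 = 4.5 × 0.5 = 2.25 DD.
Per 24 h: 12.20 DD/day.
Duration = 208 / 12.20 = 17.049 ≈ 17.0 days.

17.0 days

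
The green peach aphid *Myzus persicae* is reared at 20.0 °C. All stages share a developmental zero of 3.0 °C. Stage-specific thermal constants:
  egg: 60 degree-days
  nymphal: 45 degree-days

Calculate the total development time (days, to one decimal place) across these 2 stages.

Daily accumulation at 20.0 °C = 20.0 − 3.0 = 17.0 DD/day.
Total K = 60 + 45 = 105 DD.
Total duration = 105 / 17.0 = 6.176 ≈ 6.2 days.

6.2 days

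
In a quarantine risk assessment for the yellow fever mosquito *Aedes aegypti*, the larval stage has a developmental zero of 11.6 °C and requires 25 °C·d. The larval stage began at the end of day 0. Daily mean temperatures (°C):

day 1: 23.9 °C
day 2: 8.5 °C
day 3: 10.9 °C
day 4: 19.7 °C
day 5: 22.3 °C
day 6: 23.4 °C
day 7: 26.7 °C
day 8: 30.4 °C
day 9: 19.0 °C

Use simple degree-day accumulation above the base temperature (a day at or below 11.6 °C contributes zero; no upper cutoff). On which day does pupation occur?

Daily DD above 11.6 °C: 12.3, 0.0, 0.0, 8.1, 10.7, 11.8, 15.1, 18.8, 7.4.
Cumulative: 12.3, 12.3, 12.3, 20.4, 31.1, 42.9, 58.0, 76.8, 84.2.
The total first reaches 25 DD on day 5.

day 5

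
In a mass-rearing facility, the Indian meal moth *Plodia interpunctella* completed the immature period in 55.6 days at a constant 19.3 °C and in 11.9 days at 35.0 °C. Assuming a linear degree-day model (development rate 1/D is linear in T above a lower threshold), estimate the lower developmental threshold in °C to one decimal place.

15.0 °C

Linear rate model ⇒ the product D·(T − T_b) is constant across temperatures.
55.6·(19.3 − T_b) = 11.9·(35.0 − T_b)
T_b = (55.6·19.3 − 11.9·35.0) / (55.6 − 11.9) = 656.58 / 43.7 = 15.025 °C ≈ 15.0 °C.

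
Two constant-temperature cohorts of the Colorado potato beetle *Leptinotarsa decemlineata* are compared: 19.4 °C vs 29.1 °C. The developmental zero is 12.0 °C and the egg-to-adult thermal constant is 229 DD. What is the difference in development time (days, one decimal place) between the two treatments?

17.6 days

At 19.4 °C: 229 / (19.4 − 12.0) = 229 / 7.4 = 30.946 d.
At 29.1 °C: 229 / (29.1 − 12.0) = 229 / 17.1 = 13.392 d.
Difference = |30.946 − 13.392| = 17.554 ≈ 17.6 days.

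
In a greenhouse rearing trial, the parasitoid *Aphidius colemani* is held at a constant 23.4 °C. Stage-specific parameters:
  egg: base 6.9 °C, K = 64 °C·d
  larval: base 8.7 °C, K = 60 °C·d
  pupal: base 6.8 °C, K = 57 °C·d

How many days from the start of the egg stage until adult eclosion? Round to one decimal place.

11.4 days

egg: 64 / (23.4 − 6.9) = 64 / 16.5 = 3.879 d.
larval: 60 / (23.4 − 8.7) = 60 / 14.7 = 4.082 d.
pupal: 57 / (23.4 − 6.8) = 57 / 16.6 = 3.434 d.
Sum = 11.394 ≈ 11.4 days.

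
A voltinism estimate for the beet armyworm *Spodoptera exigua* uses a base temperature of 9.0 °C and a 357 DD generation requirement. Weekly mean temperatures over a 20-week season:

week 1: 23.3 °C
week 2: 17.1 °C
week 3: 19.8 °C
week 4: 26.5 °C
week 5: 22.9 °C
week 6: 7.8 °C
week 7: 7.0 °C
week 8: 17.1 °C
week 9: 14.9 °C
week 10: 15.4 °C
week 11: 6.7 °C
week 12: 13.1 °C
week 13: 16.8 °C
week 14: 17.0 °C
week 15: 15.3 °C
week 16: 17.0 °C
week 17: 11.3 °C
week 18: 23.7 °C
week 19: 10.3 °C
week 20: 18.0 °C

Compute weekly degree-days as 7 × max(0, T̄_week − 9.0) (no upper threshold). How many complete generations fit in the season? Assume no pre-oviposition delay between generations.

Weekly DD (7 × max(0, T̄ − 9.0)): 100.1, 56.7, 75.6, 122.5, 97.3, 0.0, 0.0, 56.7, 41.3, 44.8, 0.0, 28.7, 54.6, 56.0, 44.1, 56.0, 16.1, 102.9, 9.1, 63.0.
Season total = 1025.5 DD.
Complete generations = ⌊1025.5 / 357⌋ = 2.

2 generations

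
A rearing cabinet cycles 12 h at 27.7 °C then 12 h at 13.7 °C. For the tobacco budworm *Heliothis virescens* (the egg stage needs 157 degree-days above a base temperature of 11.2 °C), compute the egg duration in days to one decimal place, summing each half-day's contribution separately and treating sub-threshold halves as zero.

Day half: max(0, 27.7 − 11.2) × 0.5 = 16.5 × 0.5 = 8.25 DD.
Night half: max(0, 13.7 − 11.2) × 0.5 = 2.5 × 0.5 = 1.25 DD.
Per 24 h: 9.50 DD/day.
Duration = 157 / 9.50 = 16.526 ≈ 16.5 days.

16.5 days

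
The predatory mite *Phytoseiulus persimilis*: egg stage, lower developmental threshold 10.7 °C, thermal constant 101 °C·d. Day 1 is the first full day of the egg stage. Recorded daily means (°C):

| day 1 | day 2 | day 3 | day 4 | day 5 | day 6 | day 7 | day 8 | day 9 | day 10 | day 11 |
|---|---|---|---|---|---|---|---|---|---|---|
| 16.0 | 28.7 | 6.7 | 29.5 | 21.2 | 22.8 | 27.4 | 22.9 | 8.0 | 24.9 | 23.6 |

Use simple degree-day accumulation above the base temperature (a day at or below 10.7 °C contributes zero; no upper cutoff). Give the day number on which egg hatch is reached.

day 10

Daily DD above 10.7 °C: 5.3, 18.0, 0.0, 18.8, 10.5, 12.1, 16.7, 12.2, 0.0, 14.2, 12.9.
Cumulative: 5.3, 23.3, 23.3, 42.1, 52.6, 64.7, 81.4, 93.6, 93.6, 107.8, 120.7.
The total first reaches 101 DD on day 10.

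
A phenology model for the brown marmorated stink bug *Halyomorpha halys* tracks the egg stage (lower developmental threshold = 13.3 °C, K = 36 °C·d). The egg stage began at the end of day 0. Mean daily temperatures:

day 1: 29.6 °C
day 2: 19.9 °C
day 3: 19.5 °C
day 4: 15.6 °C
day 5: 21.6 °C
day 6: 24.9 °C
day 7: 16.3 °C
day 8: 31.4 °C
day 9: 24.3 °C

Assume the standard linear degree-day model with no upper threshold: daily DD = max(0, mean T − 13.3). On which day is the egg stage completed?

day 5

Daily DD above 13.3 °C: 16.3, 6.6, 6.2, 2.3, 8.3, 11.6, 3.0, 18.1, 11.0.
Cumulative: 16.3, 22.9, 29.1, 31.4, 39.7, 51.3, 54.3, 72.4, 83.4.
The total first reaches 36 DD on day 5.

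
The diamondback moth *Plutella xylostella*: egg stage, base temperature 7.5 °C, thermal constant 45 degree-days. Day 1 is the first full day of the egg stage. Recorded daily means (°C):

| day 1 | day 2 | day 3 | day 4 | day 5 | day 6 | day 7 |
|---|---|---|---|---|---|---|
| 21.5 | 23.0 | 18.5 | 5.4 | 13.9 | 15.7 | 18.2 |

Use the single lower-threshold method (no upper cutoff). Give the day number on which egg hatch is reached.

Daily DD above 7.5 °C: 14.0, 15.5, 11.0, 0.0, 6.4, 8.2, 10.7.
Cumulative: 14.0, 29.5, 40.5, 40.5, 46.9, 55.1, 65.8.
The total first reaches 45 DD on day 5.

day 5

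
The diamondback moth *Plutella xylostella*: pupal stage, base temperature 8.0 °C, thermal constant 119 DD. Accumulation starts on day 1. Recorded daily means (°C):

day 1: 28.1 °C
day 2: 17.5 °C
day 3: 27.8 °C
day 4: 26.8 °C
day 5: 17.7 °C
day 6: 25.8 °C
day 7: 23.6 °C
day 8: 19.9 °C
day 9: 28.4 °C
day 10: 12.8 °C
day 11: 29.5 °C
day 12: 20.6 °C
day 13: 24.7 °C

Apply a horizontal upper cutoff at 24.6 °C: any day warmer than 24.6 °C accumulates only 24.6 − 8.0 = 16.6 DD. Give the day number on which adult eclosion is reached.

day 9

Daily DD above 8.0 °C (capped at 16.6): 16.6, 9.5, 16.6, 16.6, 9.7, 16.6, 15.6, 11.9, 16.6, 4.8, 16.6, 12.6, 16.6.
Cumulative: 16.6, 26.1, 42.7, 59.3, 69.0, 85.6, 101.2, 113.1, 129.7, 134.5, 151.1, 163.7, 180.3.
The total first reaches 119 DD on day 9.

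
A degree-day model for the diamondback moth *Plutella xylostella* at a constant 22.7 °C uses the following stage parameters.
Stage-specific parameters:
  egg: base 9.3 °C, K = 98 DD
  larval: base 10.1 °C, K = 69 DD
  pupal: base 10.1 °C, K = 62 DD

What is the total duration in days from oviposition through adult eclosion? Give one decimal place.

egg: 98 / (22.7 − 9.3) = 98 / 13.4 = 7.313 d.
larval: 69 / (22.7 − 10.1) = 69 / 12.6 = 5.476 d.
pupal: 62 / (22.7 − 10.1) = 62 / 12.6 = 4.921 d.
Sum = 17.710 ≈ 17.7 days.

17.7 days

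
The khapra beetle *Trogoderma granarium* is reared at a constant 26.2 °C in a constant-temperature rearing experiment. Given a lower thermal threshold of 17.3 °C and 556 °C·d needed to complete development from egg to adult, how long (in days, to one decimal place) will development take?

62.5 days

Daily accumulation = 26.2 − 17.3 = 8.9 DD/day.
Duration = 556 / 8.9 = 62.472 ≈ 62.5 days.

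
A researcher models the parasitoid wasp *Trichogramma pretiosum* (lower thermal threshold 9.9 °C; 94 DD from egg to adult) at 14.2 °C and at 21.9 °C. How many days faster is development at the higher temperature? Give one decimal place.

At 14.2 °C: 94 / (14.2 − 9.9) = 94 / 4.3 = 21.860 d.
At 21.9 °C: 94 / (21.9 − 9.9) = 94 / 12.0 = 7.833 d.
Difference = |21.860 − 7.833| = 14.027 ≈ 14.0 days.

14.0 days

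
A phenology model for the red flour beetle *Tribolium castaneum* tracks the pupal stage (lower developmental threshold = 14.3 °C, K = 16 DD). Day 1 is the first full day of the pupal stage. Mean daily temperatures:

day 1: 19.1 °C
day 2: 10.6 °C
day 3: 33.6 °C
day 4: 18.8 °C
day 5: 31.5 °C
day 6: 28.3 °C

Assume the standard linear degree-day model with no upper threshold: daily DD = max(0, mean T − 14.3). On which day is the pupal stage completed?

day 3

Daily DD above 14.3 °C: 4.8, 0.0, 19.3, 4.5, 17.2, 14.0.
Cumulative: 4.8, 4.8, 24.1, 28.6, 45.8, 59.8.
The total first reaches 16 DD on day 3.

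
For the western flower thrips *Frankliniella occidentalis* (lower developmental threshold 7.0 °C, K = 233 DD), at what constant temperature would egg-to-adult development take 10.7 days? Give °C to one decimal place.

28.8 °C

Required daily accumulation = 233 / 10.7 = 21.776 DD/day.
T = T_base + 21.776 = 7.0 + 21.776 = 28.776 ≈ 28.8 °C.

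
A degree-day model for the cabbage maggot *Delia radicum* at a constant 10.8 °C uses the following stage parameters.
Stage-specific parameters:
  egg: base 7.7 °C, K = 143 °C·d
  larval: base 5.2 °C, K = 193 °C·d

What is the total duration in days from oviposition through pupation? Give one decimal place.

egg: 143 / (10.8 − 7.7) = 143 / 3.1 = 46.129 d.
larval: 193 / (10.8 − 5.2) = 193 / 5.6 = 34.464 d.
Sum = 80.593 ≈ 80.6 days.

80.6 days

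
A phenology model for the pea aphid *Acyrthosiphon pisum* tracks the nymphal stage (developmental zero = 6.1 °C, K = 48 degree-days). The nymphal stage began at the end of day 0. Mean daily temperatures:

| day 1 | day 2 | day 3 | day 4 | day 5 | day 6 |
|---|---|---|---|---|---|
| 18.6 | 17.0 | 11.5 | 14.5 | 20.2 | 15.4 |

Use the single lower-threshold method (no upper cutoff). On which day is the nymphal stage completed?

Daily DD above 6.1 °C: 12.5, 10.9, 5.4, 8.4, 14.1, 9.3.
Cumulative: 12.5, 23.4, 28.8, 37.2, 51.3, 60.6.
The total first reaches 48 DD on day 5.

day 5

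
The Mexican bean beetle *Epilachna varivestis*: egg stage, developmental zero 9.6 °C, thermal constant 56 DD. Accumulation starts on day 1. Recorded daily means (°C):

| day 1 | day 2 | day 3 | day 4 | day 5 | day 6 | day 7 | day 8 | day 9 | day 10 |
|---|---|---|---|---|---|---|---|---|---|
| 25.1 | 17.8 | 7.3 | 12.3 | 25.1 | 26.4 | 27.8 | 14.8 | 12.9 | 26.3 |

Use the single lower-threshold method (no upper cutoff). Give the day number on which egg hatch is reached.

day 6

Daily DD above 9.6 °C: 15.5, 8.2, 0.0, 2.7, 15.5, 16.8, 18.2, 5.2, 3.3, 16.7.
Cumulative: 15.5, 23.7, 23.7, 26.4, 41.9, 58.7, 76.9, 82.1, 85.4, 102.1.
The total first reaches 56 DD on day 6.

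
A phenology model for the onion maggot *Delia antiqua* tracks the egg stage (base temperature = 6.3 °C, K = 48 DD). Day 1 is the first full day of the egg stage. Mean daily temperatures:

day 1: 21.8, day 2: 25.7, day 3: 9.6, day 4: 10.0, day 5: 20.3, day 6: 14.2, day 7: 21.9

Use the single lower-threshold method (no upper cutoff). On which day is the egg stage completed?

day 5

Daily DD above 6.3 °C: 15.5, 19.4, 3.3, 3.7, 14.0, 7.9, 15.6.
Cumulative: 15.5, 34.9, 38.2, 41.9, 55.9, 63.8, 79.4.
The total first reaches 48 DD on day 5.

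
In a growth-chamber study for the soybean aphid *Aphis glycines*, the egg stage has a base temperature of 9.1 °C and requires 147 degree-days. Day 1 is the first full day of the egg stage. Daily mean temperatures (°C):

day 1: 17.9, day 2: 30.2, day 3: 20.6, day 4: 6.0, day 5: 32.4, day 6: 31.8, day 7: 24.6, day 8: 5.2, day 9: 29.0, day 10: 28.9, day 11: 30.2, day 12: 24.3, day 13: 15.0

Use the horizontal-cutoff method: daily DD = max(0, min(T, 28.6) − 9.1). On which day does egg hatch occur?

day 11

Daily DD above 9.1 °C (capped at 19.5): 8.8, 19.5, 11.5, 0.0, 19.5, 19.5, 15.5, 0.0, 19.5, 19.5, 19.5, 15.2, 5.9.
Cumulative: 8.8, 28.3, 39.8, 39.8, 59.3, 78.8, 94.3, 94.3, 113.8, 133.3, 152.8, 168.0, 173.9.
The total first reaches 147 DD on day 11.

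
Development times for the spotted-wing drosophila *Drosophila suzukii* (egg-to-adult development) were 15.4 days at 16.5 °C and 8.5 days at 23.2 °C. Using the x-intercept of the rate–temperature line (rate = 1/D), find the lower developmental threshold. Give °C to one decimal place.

8.2 °C

Equal thermal constants: D₁(T₁ − T_b) = D₂(T₂ − T_b).
15.4·(16.5 − T_b) = 8.5·(23.2 − T_b)
T_b = (15.4·16.5 − 8.5·23.2) / (15.4 − 8.5) = 56.90 / 6.9 = 8.246 °C ≈ 8.2 °C.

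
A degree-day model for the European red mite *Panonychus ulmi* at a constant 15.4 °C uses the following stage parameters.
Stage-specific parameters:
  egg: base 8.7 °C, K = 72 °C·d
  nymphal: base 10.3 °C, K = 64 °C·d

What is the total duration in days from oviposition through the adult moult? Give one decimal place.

23.3 days

egg: 72 / (15.4 − 8.7) = 72 / 6.7 = 10.746 d.
nymphal: 64 / (15.4 − 10.3) = 64 / 5.1 = 12.549 d.
Sum = 23.295 ≈ 23.3 days.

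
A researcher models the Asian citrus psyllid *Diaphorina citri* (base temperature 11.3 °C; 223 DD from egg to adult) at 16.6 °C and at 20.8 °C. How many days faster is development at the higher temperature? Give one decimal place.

18.6 days

At 16.6 °C: 223 / (16.6 − 11.3) = 223 / 5.3 = 42.075 d.
At 20.8 °C: 223 / (20.8 − 11.3) = 223 / 9.5 = 23.474 d.
Difference = |42.075 − 23.474| = 18.602 ≈ 18.6 days.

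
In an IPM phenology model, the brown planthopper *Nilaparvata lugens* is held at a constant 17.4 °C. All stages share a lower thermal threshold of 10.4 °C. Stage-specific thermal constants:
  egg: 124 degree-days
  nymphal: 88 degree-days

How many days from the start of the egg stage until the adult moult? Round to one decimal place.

Daily accumulation at 17.4 °C = 17.4 − 10.4 = 7.0 DD/day.
Total K = 124 + 88 = 212 DD.
Total duration = 212 / 7.0 = 30.286 ≈ 30.3 days.

30.3 days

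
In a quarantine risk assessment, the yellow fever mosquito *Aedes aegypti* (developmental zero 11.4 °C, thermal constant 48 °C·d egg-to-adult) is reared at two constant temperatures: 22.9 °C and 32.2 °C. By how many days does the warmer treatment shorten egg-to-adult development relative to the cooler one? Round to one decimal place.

At 22.9 °C: 48 / (22.9 − 11.4) = 48 / 11.5 = 4.174 d.
At 32.2 °C: 48 / (32.2 − 11.4) = 48 / 20.8 = 2.308 d.
Difference = |4.174 − 2.308| = 1.866 ≈ 1.9 days.

1.9 days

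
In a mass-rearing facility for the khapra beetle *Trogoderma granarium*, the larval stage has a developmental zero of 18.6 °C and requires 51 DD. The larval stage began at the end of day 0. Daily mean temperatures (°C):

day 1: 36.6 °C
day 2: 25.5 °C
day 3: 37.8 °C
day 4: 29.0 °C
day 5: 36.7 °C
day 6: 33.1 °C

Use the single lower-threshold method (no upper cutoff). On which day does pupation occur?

day 4

Daily DD above 18.6 °C: 18.0, 6.9, 19.2, 10.4, 18.1, 14.5.
Cumulative: 18.0, 24.9, 44.1, 54.5, 72.6, 87.1.
The total first reaches 51 DD on day 4.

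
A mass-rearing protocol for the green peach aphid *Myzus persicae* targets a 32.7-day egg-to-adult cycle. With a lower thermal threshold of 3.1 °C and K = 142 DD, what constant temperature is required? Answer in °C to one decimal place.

7.4 °C

Required daily accumulation = 142 / 32.7 = 4.343 DD/day.
T = T_base + 4.343 = 3.1 + 4.343 = 7.443 ≈ 7.4 °C.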